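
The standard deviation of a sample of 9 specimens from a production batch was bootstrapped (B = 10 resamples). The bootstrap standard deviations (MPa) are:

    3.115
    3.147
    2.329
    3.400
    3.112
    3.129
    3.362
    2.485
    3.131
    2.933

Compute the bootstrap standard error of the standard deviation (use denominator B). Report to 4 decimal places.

SE* = 0.3302

Bootstrap SE is the standard deviation of the 10 replicate standard deviations.
Mean of replicates: (3.115 + 3.147 + 2.329 + 3.400 + 3.112 + 3.129 + 3.362 + 2.485 + 3.131 + 2.933) / 10 = 30.14300 / 10 = 3.01430
Sum of squared deviations: (+0.10070)² + (+0.13270)² + (−0.68530)² + (+0.38570)² + (+0.09770)² + (+0.11470)² + (+0.34770)² + (−0.52930)² + (+0.11670)² + (−0.08130)² = 1.09013
Variance = 1.09013 / 10 = 0.10901
SE* = √0.10901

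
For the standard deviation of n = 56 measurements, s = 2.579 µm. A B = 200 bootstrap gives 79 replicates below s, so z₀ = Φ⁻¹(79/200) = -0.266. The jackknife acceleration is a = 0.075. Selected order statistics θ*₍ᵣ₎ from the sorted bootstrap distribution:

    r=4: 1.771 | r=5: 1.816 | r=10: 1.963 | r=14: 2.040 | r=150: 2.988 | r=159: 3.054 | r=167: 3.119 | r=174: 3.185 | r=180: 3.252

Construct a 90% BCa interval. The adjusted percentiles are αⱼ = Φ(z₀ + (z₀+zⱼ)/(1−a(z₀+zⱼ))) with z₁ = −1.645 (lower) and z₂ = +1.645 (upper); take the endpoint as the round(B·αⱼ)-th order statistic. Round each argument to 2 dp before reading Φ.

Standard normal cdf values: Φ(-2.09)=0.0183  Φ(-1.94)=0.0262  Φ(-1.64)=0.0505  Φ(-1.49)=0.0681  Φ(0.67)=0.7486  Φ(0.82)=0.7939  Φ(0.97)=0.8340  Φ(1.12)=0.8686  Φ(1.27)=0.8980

Lower: z₀ + z₁ = -0.266 + (-1.645) = -1.911; 1 − a(z₀+z₁) = 1 − (0.075)(-1.911) = 1.1433; argument = -0.266 + (-1.911)/1.1433 = -1.9374 → -1.94.
α₁ = Φ(-1.94) = 0.0262; rank = round(200 × 0.0262) = 5; θ*₍5₎ = 1.816.
Upper: z₀ + z₂ = 1.379; 1 − a(z₀+z₂) = 0.8966; argument = 1.2721 → 1.27; α₂ = 0.8980; rank = 180; θ*₍180₎ = 3.252.

(1.816, 3.252)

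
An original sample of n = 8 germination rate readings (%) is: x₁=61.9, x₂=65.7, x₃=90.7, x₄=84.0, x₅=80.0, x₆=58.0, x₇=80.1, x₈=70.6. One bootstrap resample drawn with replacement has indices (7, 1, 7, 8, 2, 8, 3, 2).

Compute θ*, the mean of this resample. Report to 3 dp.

θ* = 73.175

Resample values: 80.1, 61.9, 80.1, 70.6, 65.7, 70.6, 90.7, 65.7.
Mean = (80.1 + 61.9 + 80.1 + 70.6 + 65.7 + 70.6 + 90.7 + 65.7) / 8 = 585.40 / 8 = 73.175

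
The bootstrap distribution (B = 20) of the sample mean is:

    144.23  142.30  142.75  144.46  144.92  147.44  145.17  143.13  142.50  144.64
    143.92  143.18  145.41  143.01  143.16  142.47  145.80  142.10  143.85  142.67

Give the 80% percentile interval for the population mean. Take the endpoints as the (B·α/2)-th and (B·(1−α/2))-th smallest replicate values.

Sorted replicates: 142.10, 142.30, 142.47, 142.50, 142.67, 142.75, 143.01, 143.13, 143.16, 143.18, 143.85, 143.92, 144.23, 144.46, 144.64, 144.92, 145.17, 145.41, 145.80, 147.44
α = 0.20; lower rank = 20 × 0.100 = 2; upper rank = 20 × 0.900 = 18.
The 2nd smallest replicate is 142.30; the 18th is 145.41.

(142.30, 145.41)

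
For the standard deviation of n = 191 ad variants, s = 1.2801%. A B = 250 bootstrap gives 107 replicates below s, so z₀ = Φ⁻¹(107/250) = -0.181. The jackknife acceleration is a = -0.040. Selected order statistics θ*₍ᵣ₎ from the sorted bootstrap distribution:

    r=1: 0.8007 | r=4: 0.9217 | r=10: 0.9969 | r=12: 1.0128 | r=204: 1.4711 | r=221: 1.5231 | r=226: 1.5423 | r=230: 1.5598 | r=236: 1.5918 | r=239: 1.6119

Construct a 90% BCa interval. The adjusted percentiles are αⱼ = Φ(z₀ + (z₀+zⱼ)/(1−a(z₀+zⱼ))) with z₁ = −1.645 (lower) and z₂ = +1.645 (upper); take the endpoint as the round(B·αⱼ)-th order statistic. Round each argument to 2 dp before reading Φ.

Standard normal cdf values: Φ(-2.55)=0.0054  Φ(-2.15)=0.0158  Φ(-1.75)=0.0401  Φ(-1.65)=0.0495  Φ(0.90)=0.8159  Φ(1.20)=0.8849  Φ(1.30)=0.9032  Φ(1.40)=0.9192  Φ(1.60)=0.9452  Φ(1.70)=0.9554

(0.9217, 1.5231)

Lower: z₀ + z₁ = -0.181 + (-1.645) = -1.826; 1 − a(z₀+z₁) = 1 − (-0.040)(-1.826) = 0.9270; argument = -0.181 + (-1.826)/0.9270 = -2.1509 → -2.15.
α₁ = Φ(-2.15) = 0.0158; rank = round(250 × 0.0158) = 4; θ*₍4₎ = 0.9217.
Upper: z₀ + z₂ = 1.464; 1 − a(z₀+z₂) = 1.0586; argument = 1.2020 → 1.20; α₂ = 0.8849; rank = 221; θ*₍221₎ = 1.5231.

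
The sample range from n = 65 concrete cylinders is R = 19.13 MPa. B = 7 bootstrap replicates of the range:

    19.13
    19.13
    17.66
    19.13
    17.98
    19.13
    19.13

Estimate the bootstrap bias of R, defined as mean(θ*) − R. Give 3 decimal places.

mean(θ*) = (19.13 + 19.13 + 17.66 + 19.13 + 17.98 + 19.13 + 19.13) / 7 = 18.7557
bias = 18.7557 − 19.13

bias = −0.374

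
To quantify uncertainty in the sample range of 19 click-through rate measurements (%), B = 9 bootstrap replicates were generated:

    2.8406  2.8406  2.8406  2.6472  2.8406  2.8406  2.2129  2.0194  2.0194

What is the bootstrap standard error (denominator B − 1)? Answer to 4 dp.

SE* = 0.3718

Bootstrap SE is the standard deviation of the 9 replicate ranges.
Mean of replicates: (2.8406 + 2.8406 + 2.8406 + 2.6472 + 2.8406 + 2.8406 + 2.2129 + 2.0194 + 2.0194) / 9 = 23.10190 / 9 = 2.56688
Sum of squared deviations: (+0.27372)² + (+0.27372)² + (+0.27372)² + (+0.08032)² + (+0.27372)² + (+0.27372)² + (−0.35398)² + (−0.54748)² + (−0.54748)² = 1.10584
Variance = 1.10584 / 8 = 0.13823
SE* = √0.13823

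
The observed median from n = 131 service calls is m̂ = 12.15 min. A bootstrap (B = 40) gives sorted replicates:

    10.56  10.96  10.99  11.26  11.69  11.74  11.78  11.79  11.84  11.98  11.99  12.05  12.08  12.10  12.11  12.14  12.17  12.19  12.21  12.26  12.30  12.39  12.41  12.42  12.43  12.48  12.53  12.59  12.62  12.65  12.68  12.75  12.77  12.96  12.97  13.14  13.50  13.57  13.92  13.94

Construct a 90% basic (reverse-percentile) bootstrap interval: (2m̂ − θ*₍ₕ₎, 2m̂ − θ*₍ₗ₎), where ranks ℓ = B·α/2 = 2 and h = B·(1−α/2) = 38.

Percentile endpoints at ranks 2 and 38: θ*₍2₎ = 10.96, θ*₍38₎ = 13.57.
Basic interval reflects these around m̂:
  lower = 2 × 12.15 − 13.57 = 10.73
  upper = 2 × 12.15 − 10.96 = 13.34

(10.73, 13.34)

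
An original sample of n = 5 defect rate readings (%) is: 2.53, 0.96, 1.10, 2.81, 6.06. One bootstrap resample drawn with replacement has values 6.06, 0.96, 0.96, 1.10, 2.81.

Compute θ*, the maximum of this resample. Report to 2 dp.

θ* = 6.06

Maximum = 6.06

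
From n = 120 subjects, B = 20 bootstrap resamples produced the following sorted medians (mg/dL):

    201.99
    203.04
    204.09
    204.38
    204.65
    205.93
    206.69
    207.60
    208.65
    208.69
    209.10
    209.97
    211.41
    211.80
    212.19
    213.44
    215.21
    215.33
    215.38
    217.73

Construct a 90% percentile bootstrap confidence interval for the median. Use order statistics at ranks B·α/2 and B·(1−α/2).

α = 0.10; lower rank = 20 × 0.050 = 1; upper rank = 20 × 0.950 = 19.
The 1st smallest replicate is 201.99; the 19th is 215.38.

(201.99, 215.38)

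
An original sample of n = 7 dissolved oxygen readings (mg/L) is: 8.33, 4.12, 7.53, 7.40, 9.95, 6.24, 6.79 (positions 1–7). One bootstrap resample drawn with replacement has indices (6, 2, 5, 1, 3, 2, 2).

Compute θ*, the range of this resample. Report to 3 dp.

Resample values: 6.24, 4.12, 9.95, 8.33, 7.53, 4.12, 4.12.
Range = 9.95 − 4.12 = 5.830

θ* = 5.830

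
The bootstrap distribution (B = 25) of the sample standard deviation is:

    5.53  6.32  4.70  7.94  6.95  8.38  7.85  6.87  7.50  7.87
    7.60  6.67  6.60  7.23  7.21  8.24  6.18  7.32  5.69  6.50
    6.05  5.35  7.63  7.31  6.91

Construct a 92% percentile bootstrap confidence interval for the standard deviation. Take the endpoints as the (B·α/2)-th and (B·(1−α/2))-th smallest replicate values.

Sorted replicates: 4.70, 5.35, 5.53, 5.69, 6.05, 6.18, 6.32, 6.50, 6.60, 6.67, 6.87, 6.91, 6.95, 7.21, 7.23, 7.31, 7.32, 7.50, 7.60, 7.63, 7.85, 7.87, 7.94, 8.24, 8.38
α = 0.08; lower rank = 25 × 0.040 = 1; upper rank = 25 × 0.960 = 24.
The 1st smallest replicate is 4.70; the 24th is 8.24.

(4.70, 8.24)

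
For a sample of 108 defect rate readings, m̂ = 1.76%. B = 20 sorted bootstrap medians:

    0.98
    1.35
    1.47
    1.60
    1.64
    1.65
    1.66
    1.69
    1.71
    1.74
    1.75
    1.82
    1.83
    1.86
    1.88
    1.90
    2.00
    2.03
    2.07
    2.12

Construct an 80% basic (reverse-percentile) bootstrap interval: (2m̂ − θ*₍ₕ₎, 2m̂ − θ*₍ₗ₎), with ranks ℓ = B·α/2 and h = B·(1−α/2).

Percentile endpoints at ranks 2 and 18: θ*₍2₎ = 1.35, θ*₍18₎ = 2.03.
Basic interval reflects these around m̂:
  lower = 2 × 1.76 − 2.03 = 1.49
  upper = 2 × 1.76 − 1.35 = 2.17

(1.49, 2.17)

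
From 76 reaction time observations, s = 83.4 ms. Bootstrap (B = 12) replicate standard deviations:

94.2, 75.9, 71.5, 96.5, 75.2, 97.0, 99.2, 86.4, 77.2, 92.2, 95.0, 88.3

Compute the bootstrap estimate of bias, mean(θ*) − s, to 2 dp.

mean(θ*) = (94.2 + 75.9 + 71.5 + 96.5 + 75.2 + 97.0 + 99.2 + 86.4 + 77.2 + 92.2 + 95.0 + 88.3) / 12 = 87.383
bias = 87.383 − 83.4

bias = +3.98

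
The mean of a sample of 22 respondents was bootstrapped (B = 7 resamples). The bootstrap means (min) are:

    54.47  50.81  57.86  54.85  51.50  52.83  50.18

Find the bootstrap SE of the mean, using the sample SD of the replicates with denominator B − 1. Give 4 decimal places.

Bootstrap SE is the standard deviation of the 7 replicate means.
Mean of replicates: (54.47 + 50.81 + 57.86 + 54.85 + 51.50 + 52.83 + 50.18) / 7 = 372.50000 / 7 = 53.21429
Sum of squared deviations: (+1.25571)² + (−2.40429)² + (+4.64571)² + (+1.63571)² + (−1.71429)² + (−0.38429)² + (−3.03429)² = 43.90897
Variance = 43.90897 / 6 = 7.31816
SE* = √7.31816

SE* = 2.7052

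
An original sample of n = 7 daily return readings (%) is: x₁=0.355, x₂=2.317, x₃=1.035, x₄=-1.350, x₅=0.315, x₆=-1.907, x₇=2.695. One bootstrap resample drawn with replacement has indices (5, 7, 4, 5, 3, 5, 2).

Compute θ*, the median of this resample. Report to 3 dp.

θ* = 0.315

Resample values: 0.315, 2.695, -1.350, 0.315, 1.035, 0.315, 2.317.
Sorted: -1.350, 0.315, 0.315, 0.315, 1.035, 2.317, 2.695
Median = middle value = 0.315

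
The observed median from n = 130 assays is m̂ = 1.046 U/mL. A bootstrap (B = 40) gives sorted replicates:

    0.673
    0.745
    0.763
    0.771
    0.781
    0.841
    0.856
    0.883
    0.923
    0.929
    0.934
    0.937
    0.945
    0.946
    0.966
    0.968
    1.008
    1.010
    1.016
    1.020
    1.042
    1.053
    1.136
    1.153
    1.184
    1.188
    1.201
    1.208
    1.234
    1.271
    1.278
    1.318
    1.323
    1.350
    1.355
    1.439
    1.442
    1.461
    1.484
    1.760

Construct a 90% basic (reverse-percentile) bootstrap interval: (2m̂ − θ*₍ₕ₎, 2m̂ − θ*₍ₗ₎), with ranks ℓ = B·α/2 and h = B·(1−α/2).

Percentile endpoints at ranks 2 and 38: θ*₍2₎ = 0.745, θ*₍38₎ = 1.461.
Basic interval reflects these around m̂:
  lower = 2 × 1.046 − 1.461 = 0.631
  upper = 2 × 1.046 − 0.745 = 1.347

(0.631, 1.347)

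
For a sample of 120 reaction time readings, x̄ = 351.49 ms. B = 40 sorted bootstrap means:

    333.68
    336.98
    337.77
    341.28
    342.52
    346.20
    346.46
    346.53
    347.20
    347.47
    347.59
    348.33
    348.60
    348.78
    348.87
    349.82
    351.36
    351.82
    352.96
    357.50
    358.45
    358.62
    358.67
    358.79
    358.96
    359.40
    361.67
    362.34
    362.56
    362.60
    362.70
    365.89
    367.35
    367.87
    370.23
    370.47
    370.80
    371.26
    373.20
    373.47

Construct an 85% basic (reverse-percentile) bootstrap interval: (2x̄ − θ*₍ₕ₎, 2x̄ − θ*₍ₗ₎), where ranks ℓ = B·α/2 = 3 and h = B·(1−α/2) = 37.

Percentile endpoints at ranks 3 and 37: θ*₍3₎ = 337.77, θ*₍37₎ = 370.80.
Basic interval reflects these around x̄:
  lower = 2 × 351.49 − 370.80 = 332.18
  upper = 2 × 351.49 − 337.77 = 365.21

(332.18, 365.21)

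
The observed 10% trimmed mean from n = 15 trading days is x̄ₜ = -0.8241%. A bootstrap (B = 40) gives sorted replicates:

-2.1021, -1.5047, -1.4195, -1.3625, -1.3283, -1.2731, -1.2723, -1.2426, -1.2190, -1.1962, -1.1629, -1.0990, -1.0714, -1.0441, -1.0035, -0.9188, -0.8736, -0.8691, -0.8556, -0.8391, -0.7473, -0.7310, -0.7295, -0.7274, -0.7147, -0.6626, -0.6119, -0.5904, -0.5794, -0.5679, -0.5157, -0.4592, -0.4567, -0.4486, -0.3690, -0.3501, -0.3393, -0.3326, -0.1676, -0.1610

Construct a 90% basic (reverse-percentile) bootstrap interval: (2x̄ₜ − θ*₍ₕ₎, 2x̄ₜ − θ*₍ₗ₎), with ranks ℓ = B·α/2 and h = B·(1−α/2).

Percentile endpoints at ranks 2 and 38: θ*₍2₎ = -1.5047, θ*₍38₎ = -0.3326.
Basic interval reflects these around x̄ₜ:
  lower = 2 × -0.8241 − -0.3326 = -1.3156
  upper = 2 × -0.8241 − -1.5047 = -0.1435

(-1.3156, -0.1435)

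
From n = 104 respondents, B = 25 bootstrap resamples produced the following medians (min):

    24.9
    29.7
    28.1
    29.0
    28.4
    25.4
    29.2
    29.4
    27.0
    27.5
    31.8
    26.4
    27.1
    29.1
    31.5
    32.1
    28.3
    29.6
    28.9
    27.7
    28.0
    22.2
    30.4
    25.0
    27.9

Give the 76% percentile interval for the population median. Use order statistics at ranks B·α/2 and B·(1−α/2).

Sorted replicates: 22.2, 24.9, 25.0, 25.4, 26.4, 27.0, 27.1, 27.5, 27.7, 27.9, 28.0, 28.1, 28.3, 28.4, 28.9, 29.0, 29.1, 29.2, 29.4, 29.6, 29.7, 30.4, 31.5, 31.8, 32.1
α = 0.24; lower rank = 25 × 0.120 = 3; upper rank = 25 × 0.880 = 22.
The 3rd smallest replicate is 25.0; the 22nd is 30.4.

(25.0, 30.4)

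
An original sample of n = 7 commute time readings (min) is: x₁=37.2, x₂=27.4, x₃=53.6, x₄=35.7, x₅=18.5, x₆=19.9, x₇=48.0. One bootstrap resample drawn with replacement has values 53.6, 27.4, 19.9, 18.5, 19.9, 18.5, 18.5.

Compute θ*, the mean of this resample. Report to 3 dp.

θ* = 25.186

Mean = (53.6 + 27.4 + 19.9 + 18.5 + 19.9 + 18.5 + 18.5) / 7 = 176.30 / 7 = 25.186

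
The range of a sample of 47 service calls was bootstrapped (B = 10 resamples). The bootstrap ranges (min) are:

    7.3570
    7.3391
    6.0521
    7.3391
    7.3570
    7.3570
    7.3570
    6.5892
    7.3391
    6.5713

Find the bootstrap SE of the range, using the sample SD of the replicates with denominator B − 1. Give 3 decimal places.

Bootstrap SE is the standard deviation of the 10 replicate ranges.
Mean of replicates: (7.3570 + 7.3391 + 6.0521 + 7.3391 + 7.3570 + 7.3570 + 7.3570 + 6.5892 + 7.3391 + 6.5713) / 10 = 70.65790 / 10 = 7.06579
Sum of squared deviations: (+0.29121)² + (+0.27331)² + (−1.01369)² + (+0.27331)² + (+0.29121)² + (+0.29121)² + (+0.29121)² + (−0.47659)² + (+0.27331)² + (−0.49449)² = 2.06253
Variance = 2.06253 / 9 = 0.22917
SE* = √0.22917

SE* = 0.479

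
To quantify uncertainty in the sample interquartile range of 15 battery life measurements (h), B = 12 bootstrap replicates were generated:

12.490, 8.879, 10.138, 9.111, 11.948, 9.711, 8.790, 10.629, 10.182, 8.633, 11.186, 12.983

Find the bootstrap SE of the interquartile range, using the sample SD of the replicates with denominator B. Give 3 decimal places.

SE* = 1.426

Bootstrap SE is the standard deviation of the 12 replicate interquartile ranges.
Mean of replicates: (12.490 + 8.879 + 10.138 + 9.111 + 11.948 + 9.711 + 8.790 + 10.629 + 10.182 + 8.633 + 11.186 + 12.983) / 12 = 124.6800 / 12 = 10.3900
Sum of squared deviations: (+2.1000)² + (−1.5110)² + (−0.2520)² + (−1.2790)² + (+1.5580)² + (−0.6790)² + (−1.6000)² + (+0.2390)² + (−0.2080)² + (−1.7570)² + (+0.7960)² + (+2.5930)² = 24.3856
Variance = 24.3856 / 12 = 2.0321
SE* = √2.0321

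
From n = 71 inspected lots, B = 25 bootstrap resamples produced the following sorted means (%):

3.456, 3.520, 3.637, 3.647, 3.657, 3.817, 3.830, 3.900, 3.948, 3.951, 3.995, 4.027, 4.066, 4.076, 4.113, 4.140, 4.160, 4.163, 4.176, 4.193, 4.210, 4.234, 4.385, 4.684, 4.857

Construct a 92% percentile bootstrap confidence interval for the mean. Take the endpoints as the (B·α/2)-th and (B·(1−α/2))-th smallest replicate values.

(3.456, 4.684)

α = 0.08; lower rank = 25 × 0.040 = 1; upper rank = 25 × 0.960 = 24.
The 1st smallest replicate is 3.456; the 24th is 4.684.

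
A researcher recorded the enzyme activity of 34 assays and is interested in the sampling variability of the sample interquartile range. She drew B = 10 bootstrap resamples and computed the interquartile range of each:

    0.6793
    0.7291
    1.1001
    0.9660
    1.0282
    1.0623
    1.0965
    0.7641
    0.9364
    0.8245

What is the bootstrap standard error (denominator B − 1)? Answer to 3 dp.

SE* = 0.158

Bootstrap SE is the standard deviation of the 10 replicate interquartile ranges.
Mean of replicates: (0.6793 + 0.7291 + 1.1001 + 0.9660 + 1.0282 + 1.0623 + 1.0965 + 0.7641 + 0.9364 + 0.8245) / 10 = 9.18650 / 10 = 0.91865
Sum of squared deviations: (−0.23935)² + (−0.18955)² + (+0.18145)² + (+0.04735)² + (+0.10955)² + (+0.14365)² + (+0.17785)² + (−0.15455)² + (+0.01775)² + (−0.09415)² = 0.22572
Variance = 0.22572 / 9 = 0.02508
SE* = √0.02508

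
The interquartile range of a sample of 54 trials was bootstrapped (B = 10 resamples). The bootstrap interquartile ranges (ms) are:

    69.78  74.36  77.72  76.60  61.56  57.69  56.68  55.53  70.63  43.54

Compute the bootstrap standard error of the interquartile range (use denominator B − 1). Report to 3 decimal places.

SE* = 11.154

Bootstrap SE is the standard deviation of the 10 replicate interquartile ranges.
Mean of replicates: (69.78 + 74.36 + 77.72 + 76.60 + 61.56 + 57.69 + 56.68 + 55.53 + 70.63 + 43.54) / 10 = 644.0900 / 10 = 64.4090
Sum of squared deviations: (+5.3710)² + (+9.9510)² + (+13.3110)² + (+12.1910)² + (−2.8490)² + (−6.7190)² + (−7.7290)² + (−8.8790)² + (+6.2210)² + (−20.8690)² = 1119.7251
Variance = 1119.7251 / 9 = 124.4139
SE* = √124.4139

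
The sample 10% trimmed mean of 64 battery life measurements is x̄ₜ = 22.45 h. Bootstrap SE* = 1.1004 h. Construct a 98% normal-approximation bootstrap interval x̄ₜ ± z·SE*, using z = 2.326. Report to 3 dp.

Margin = 2.326 × 1.1004 = 2.5595
Interval: 22.45 ± 2.5595

(19.890, 25.010)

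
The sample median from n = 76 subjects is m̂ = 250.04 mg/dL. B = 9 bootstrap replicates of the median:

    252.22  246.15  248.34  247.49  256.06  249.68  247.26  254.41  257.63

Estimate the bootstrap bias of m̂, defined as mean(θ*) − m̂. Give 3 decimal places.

mean(θ*) = (252.22 + 246.15 + 248.34 + 247.49 + 256.06 + 249.68 + 247.26 + 254.41 + 257.63) / 9 = 251.0267
bias = 251.0267 − 250.04

bias = +0.987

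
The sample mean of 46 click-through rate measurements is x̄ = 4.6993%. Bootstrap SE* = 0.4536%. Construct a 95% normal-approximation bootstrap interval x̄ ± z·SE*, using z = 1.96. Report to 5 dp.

Margin = 1.96 × 0.4536 = 0.889056
Interval: 4.6993 ± 0.889056

(3.81024, 5.58836)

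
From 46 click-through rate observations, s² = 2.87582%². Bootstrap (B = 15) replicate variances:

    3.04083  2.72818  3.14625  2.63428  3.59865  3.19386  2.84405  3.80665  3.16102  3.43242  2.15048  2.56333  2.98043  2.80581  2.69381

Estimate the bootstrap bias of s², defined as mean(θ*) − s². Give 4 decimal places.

mean(θ*) = (3.04083 + 2.72818 + 3.14625 + 2.63428 + 3.59865 + 3.19386 + 2.84405 + 3.80665 + 3.16102 + 3.43242 + 2.15048 + 2.56333 + 2.98043 + 2.80581 + 2.69381) / 15 = 2.98534
bias = 2.98534 − 2.87582

bias = +0.1095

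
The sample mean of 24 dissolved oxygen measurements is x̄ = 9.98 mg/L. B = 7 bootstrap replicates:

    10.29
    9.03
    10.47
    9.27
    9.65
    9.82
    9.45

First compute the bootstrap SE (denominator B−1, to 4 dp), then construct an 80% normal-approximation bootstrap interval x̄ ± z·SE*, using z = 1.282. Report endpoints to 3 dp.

(9.307, 10.653)

Mean of replicates = 9.7114; sum of squared deviations = 1.6533; SE* = √(1.6533/6) = 0.5249
Margin = 1.282 × 0.5249 = 0.6729
Interval: 9.98 ± 0.6729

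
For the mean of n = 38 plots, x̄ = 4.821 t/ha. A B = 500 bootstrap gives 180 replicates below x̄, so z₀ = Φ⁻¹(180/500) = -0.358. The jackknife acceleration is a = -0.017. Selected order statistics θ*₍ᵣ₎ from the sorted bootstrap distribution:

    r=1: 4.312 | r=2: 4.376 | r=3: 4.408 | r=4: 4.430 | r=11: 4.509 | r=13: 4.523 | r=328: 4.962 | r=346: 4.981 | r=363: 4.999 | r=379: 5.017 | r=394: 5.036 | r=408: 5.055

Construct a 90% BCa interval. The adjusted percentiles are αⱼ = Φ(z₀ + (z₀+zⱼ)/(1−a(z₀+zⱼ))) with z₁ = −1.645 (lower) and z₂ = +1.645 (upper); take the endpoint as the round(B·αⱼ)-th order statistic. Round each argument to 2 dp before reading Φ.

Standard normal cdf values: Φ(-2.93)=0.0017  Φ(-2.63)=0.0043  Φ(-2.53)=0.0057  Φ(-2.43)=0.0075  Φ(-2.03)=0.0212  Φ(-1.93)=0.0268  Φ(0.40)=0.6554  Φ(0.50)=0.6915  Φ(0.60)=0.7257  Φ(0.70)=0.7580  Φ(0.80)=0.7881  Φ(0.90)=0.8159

Lower: z₀ + z₁ = -0.358 + (-1.645) = -2.003; 1 − a(z₀+z₁) = 1 − (-0.017)(-2.003) = 0.9659; argument = -0.358 + (-2.003)/0.9659 = -2.4316 → -2.43.
α₁ = Φ(-2.43) = 0.0075; rank = round(500 × 0.0075) = 4; θ*₍4₎ = 4.430.
Upper: z₀ + z₂ = 1.287; 1 − a(z₀+z₂) = 1.0219; argument = 0.9014 → 0.90; α₂ = 0.8159; rank = 408; θ*₍408₎ = 5.055.

(4.430, 5.055)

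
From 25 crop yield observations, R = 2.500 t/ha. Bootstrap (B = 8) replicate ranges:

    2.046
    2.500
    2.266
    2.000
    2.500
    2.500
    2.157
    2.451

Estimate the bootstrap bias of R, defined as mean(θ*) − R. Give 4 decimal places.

bias = −0.1975

mean(θ*) = (2.046 + 2.500 + 2.266 + 2.000 + 2.500 + 2.500 + 2.157 + 2.451) / 8 = 2.30250
bias = 2.30250 − 2.500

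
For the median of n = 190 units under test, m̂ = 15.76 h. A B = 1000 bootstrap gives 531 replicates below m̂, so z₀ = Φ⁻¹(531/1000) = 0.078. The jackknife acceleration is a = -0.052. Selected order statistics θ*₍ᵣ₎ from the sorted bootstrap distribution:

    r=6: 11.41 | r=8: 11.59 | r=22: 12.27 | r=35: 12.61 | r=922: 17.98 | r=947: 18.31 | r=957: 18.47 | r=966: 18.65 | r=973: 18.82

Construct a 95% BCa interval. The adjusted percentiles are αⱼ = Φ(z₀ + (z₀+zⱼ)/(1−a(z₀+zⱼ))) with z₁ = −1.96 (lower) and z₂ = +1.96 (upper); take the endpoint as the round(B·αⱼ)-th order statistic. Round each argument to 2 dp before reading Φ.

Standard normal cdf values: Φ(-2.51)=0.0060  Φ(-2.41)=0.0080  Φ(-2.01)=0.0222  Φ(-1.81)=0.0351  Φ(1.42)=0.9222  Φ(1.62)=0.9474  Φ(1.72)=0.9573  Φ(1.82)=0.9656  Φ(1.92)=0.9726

(12.27, 18.82)

Lower: z₀ + z₁ = 0.078 + (-1.960) = -1.882; 1 − a(z₀+z₁) = 1 − (-0.052)(-1.882) = 0.9021; argument = 0.078 + (-1.882)/0.9021 = -2.0082 → -2.01.
α₁ = Φ(-2.01) = 0.0222; rank = round(1000 × 0.0222) = 22; θ*₍22₎ = 12.27.
Upper: z₀ + z₂ = 2.038; 1 − a(z₀+z₂) = 1.1060; argument = 1.9207 → 1.92; α₂ = 0.9726; rank = 973; θ*₍973₎ = 18.82.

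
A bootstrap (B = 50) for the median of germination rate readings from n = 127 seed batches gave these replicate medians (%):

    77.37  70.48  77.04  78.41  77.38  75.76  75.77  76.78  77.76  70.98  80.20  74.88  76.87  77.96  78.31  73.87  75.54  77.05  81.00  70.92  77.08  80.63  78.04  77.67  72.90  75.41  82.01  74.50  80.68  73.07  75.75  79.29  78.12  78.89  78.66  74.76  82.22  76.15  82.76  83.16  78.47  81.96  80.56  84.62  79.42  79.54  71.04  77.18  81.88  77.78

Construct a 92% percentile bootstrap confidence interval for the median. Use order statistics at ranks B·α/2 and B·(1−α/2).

(70.92, 82.76)

Sorted replicates: 70.48, 70.92, 70.98, 71.04, 72.90, 73.07, 73.87, 74.50, 74.76, 74.88, 75.41, 75.54, 75.75, 75.76, 75.77, 76.15, 76.78, 76.87, 77.04, 77.05, 77.08, 77.18, 77.37, 77.38, 77.67, 77.76, 77.78, 77.96, 78.04, 78.12, 78.31, 78.41, 78.47, 78.66, 78.89, 79.29, 79.42, 79.54, 80.20, 80.56, 80.63, 80.68, 81.00, 81.88, 81.96, 82.01, 82.22, 82.76, 83.16, 84.62
α = 0.08; lower rank = 50 × 0.040 = 2; upper rank = 50 × 0.960 = 48.
The 2nd smallest replicate is 70.92; the 48th is 82.76.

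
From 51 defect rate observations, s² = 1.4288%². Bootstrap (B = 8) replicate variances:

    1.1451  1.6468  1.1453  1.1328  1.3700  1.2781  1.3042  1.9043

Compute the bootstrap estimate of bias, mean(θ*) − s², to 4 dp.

bias = −0.0630

mean(θ*) = (1.1451 + 1.6468 + 1.1453 + 1.1328 + 1.3700 + 1.2781 + 1.3042 + 1.9043) / 8 = 1.36583
bias = 1.36583 − 1.4288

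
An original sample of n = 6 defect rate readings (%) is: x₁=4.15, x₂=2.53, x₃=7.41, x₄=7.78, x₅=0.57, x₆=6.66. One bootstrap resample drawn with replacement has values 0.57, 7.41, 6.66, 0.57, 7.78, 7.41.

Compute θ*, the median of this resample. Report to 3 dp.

θ* = 7.035

Sorted: 0.57, 0.57, 6.66, 7.41, 7.41, 7.78
Median = average of the two middle values = 7.035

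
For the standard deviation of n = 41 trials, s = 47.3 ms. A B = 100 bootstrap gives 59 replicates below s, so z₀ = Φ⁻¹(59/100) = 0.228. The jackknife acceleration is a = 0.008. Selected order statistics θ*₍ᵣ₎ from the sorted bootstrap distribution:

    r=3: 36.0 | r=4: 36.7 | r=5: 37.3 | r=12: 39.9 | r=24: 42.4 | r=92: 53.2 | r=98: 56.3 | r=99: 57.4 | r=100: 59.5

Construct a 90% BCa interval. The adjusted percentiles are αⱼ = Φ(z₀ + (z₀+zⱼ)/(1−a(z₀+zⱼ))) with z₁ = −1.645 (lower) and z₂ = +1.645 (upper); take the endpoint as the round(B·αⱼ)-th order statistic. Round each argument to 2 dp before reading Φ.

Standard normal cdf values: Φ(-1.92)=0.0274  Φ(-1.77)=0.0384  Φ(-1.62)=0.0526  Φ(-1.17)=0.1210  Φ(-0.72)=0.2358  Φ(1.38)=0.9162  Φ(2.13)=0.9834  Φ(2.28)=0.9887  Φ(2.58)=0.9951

(39.9, 56.3)

Lower: z₀ + z₁ = 0.228 + (-1.645) = -1.417; 1 − a(z₀+z₁) = 1 − (0.008)(-1.417) = 1.0113; argument = 0.228 + (-1.417)/1.0113 = -1.1731 → -1.17.
α₁ = Φ(-1.17) = 0.1210; rank = round(100 × 0.1210) = 12; θ*₍12₎ = 39.9.
Upper: z₀ + z₂ = 1.873; 1 − a(z₀+z₂) = 0.9850; argument = 2.1295 → 2.13; α₂ = 0.9834; rank = 98; θ*₍98₎ = 56.3.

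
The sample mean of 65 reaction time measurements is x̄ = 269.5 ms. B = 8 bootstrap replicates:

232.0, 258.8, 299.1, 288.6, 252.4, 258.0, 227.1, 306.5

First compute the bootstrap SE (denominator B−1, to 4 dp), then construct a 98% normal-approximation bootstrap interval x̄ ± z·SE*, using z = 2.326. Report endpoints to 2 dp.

(200.20, 338.80)

Mean of replicates = 265.3125; sum of squared deviations = 6212.8488; SE* = √(6212.8488/7) = 29.7918
Margin = 2.326 × 29.7918 = 69.296
Interval: 269.5 ± 69.296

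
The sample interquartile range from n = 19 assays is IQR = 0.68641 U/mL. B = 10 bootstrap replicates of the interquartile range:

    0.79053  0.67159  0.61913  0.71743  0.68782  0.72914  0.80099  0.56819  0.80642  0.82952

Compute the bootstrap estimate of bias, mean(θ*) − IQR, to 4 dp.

bias = +0.0357

mean(θ*) = (0.79053 + 0.67159 + 0.61913 + 0.71743 + 0.68782 + 0.72914 + 0.80099 + 0.56819 + 0.80642 + 0.82952) / 10 = 0.72208
bias = 0.72208 − 0.68641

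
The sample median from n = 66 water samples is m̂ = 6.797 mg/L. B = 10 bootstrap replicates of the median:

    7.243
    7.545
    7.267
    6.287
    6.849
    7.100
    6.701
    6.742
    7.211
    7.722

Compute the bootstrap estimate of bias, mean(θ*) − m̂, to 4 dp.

mean(θ*) = (7.243 + 7.545 + 7.267 + 6.287 + 6.849 + 7.100 + 6.701 + 6.742 + 7.211 + 7.722) / 10 = 7.06670
bias = 7.06670 − 6.797

bias = +0.2697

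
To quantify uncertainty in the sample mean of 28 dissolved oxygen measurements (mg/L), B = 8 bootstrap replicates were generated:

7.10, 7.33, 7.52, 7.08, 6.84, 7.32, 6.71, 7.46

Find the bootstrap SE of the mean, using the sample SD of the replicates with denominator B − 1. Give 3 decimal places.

SE* = 0.290

Bootstrap SE is the standard deviation of the 8 replicate means.
Mean of replicates: (7.10 + 7.33 + 7.52 + 7.08 + 6.84 + 7.32 + 6.71 + 7.46) / 8 = 57.3600 / 8 = 7.1700
Sum of squared deviations: (−0.0700)² + (+0.1600)² + (+0.3500)² + (−0.0900)² + (−0.3300)² + (+0.1500)² + (−0.4600)² + (+0.2900)² = 0.5882
Variance = 0.5882 / 7 = 0.0840
SE* = √0.0840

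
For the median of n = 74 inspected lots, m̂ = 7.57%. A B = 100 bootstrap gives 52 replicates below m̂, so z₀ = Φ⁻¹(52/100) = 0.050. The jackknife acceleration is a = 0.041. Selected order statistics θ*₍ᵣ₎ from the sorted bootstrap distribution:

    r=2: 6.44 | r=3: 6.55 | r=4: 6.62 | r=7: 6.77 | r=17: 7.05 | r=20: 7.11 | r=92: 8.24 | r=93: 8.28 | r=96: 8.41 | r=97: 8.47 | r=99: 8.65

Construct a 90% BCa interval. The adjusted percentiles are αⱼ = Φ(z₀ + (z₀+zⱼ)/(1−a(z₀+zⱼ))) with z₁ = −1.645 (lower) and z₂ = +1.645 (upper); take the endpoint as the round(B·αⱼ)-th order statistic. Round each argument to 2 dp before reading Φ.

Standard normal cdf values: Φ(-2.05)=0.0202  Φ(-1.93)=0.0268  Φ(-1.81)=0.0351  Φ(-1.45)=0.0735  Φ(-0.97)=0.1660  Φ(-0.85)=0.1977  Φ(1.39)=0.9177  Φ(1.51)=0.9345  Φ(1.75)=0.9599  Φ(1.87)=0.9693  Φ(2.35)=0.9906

Lower: z₀ + z₁ = 0.050 + (-1.645) = -1.595; 1 − a(z₀+z₁) = 1 − (0.041)(-1.595) = 1.0654; argument = 0.050 + (-1.595)/1.0654 = -1.4471 → -1.45.
α₁ = Φ(-1.45) = 0.0735; rank = round(100 × 0.0735) = 7; θ*₍7₎ = 6.77.
Upper: z₀ + z₂ = 1.695; 1 − a(z₀+z₂) = 0.9305; argument = 1.8716 → 1.87; α₂ = 0.9693; rank = 97; θ*₍97₎ = 8.47.

(6.77, 8.47)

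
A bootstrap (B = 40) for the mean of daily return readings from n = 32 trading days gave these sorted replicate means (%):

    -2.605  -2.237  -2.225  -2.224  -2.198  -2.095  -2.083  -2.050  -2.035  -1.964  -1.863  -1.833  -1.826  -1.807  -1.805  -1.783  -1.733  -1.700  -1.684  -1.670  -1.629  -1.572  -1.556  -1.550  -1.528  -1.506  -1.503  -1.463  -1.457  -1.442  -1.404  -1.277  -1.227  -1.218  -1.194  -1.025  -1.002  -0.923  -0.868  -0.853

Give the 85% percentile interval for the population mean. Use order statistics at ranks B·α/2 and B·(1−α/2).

α = 0.15; lower rank = 40 × 0.075 = 3; upper rank = 40 × 0.925 = 37.
The 3rd smallest replicate is -2.225; the 37th is -1.002.

(-2.225, -1.002)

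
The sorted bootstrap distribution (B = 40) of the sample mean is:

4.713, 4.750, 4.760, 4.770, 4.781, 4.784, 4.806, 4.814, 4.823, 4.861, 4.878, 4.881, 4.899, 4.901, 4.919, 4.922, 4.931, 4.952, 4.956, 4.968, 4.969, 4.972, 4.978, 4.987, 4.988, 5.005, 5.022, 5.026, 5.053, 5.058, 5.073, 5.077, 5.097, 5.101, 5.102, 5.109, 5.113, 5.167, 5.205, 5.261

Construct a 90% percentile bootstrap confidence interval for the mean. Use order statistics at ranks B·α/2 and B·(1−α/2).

α = 0.10; lower rank = 40 × 0.050 = 2; upper rank = 40 × 0.950 = 38.
The 2nd smallest replicate is 4.750; the 38th is 5.167.

(4.750, 5.167)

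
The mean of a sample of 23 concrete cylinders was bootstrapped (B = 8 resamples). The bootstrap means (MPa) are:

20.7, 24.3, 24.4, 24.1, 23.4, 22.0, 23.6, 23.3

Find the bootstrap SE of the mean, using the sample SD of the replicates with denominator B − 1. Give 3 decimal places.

SE* = 1.274

Bootstrap SE is the standard deviation of the 8 replicate means.
Mean of replicates: (20.7 + 24.3 + 24.4 + 24.1 + 23.4 + 22.0 + 23.6 + 23.3) / 8 = 185.8000 / 8 = 23.2250
Sum of squared deviations: (−2.5250)² + (+1.0750)² + (+1.1750)² + (+0.8750)² + (+0.1750)² + (−1.2250)² + (+0.3750)² + (+0.0750)² = 11.3550
Variance = 11.3550 / 7 = 1.6221
SE* = √1.6221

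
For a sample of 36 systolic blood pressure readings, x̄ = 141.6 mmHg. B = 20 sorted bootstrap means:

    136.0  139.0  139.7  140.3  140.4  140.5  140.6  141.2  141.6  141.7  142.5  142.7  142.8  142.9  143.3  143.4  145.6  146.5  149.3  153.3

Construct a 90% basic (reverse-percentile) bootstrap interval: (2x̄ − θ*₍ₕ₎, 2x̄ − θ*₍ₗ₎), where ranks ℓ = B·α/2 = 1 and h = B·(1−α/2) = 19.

(133.9, 147.2)

Percentile endpoints at ranks 1 and 19: θ*₍1₎ = 136.0, θ*₍19₎ = 149.3.
Basic interval reflects these around x̄:
  lower = 2 × 141.6 − 149.3 = 133.9
  upper = 2 × 141.6 − 136.0 = 147.2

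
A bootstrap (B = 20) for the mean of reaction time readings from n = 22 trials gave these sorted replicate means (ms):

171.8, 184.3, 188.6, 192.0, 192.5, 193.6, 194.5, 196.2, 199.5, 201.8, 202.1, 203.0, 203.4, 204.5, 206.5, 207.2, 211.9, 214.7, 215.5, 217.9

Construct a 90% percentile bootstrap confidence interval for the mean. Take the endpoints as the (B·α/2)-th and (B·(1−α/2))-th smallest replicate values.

(171.8, 215.5)

α = 0.10; lower rank = 20 × 0.050 = 1; upper rank = 20 × 0.950 = 19.
The 1st smallest replicate is 171.8; the 19th is 215.5.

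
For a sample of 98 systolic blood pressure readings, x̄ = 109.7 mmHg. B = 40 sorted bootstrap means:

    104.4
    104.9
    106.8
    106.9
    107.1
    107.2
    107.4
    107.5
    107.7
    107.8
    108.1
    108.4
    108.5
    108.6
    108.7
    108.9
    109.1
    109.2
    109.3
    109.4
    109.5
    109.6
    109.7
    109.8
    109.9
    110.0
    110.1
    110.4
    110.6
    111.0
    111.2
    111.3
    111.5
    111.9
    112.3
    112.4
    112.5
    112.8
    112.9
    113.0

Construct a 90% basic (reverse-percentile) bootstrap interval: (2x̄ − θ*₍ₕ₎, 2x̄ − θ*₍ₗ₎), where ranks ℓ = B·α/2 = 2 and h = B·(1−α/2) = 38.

(106.6, 114.5)

Percentile endpoints at ranks 2 and 38: θ*₍2₎ = 104.9, θ*₍38₎ = 112.8.
Basic interval reflects these around x̄:
  lower = 2 × 109.7 − 112.8 = 106.6
  upper = 2 × 109.7 − 104.9 = 114.5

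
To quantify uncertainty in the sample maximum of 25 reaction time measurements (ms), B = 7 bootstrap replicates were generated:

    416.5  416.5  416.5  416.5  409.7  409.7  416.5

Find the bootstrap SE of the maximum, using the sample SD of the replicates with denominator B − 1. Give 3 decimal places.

SE* = 3.318

Bootstrap SE is the standard deviation of the 7 replicate maximums.
Mean of replicates: (416.5 + 416.5 + 416.5 + 416.5 + 409.7 + 409.7 + 416.5) / 7 = 2901.9000 / 7 = 414.5571
Sum of squared deviations: (+1.9429)² + (+1.9429)² + (+1.9429)² + (+1.9429)² + (−4.8571)² + (−4.8571)² + (+1.9429)² = 66.0571
Variance = 66.0571 / 6 = 11.0095
SE* = √11.0095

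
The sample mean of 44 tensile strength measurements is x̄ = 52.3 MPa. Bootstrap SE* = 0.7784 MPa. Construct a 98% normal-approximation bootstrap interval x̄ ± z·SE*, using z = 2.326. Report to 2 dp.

Margin = 2.326 × 0.7784 = 1.811
Interval: 52.3 ± 1.811

(50.49, 54.11)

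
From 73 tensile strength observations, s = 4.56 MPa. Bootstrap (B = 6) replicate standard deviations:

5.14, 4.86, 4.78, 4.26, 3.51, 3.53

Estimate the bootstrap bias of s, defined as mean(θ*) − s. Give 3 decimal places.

mean(θ*) = (5.14 + 4.86 + 4.78 + 4.26 + 3.51 + 3.53) / 6 = 4.3467
bias = 4.3467 − 4.56

bias = −0.213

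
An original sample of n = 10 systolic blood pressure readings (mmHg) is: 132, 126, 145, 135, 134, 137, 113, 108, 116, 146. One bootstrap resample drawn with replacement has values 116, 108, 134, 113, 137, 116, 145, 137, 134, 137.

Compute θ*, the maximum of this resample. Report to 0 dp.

θ* = 145

Maximum = 145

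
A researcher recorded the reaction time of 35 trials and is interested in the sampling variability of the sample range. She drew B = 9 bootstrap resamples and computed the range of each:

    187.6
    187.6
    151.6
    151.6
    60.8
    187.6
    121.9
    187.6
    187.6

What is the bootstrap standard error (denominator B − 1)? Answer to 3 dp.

Bootstrap SE is the standard deviation of the 9 replicate ranges.
Mean of replicates: (187.6 + 187.6 + 151.6 + 151.6 + 60.8 + 187.6 + 121.9 + 187.6 + 187.6) / 9 = 1423.9000 / 9 = 158.2111
Sum of squared deviations: (+29.3889)² + (+29.3889)² + (−6.6111)² + (−6.6111)² + (−97.4111)² + (+29.3889)² + (−36.3111)² + (+29.3889)² + (+29.3889)² = 15213.3689
Variance = 15213.3689 / 8 = 1901.6711
SE* = √1901.6711

SE* = 43.608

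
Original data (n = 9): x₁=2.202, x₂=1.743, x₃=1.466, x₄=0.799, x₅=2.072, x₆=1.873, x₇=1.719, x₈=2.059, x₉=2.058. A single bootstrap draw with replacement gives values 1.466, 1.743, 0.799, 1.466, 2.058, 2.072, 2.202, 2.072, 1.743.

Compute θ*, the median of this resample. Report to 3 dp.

θ* = 1.743

Sorted: 0.799, 1.466, 1.466, 1.743, 1.743, 2.058, 2.072, 2.072, 2.202
Median = middle value = 1.743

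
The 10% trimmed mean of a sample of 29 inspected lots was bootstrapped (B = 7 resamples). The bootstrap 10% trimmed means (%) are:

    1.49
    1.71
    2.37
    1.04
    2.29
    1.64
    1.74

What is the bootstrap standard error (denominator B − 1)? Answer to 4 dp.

Bootstrap SE is the standard deviation of the 7 replicate 10% trimmed means.
Mean of replicates: (1.49 + 1.71 + 2.37 + 1.04 + 2.29 + 1.64 + 1.74) / 7 = 12.28000 / 7 = 1.75429
Sum of squared deviations: (−0.26429)² + (−0.04429)² + (+0.61571)² + (−0.71429)² + (+0.53571)² + (−0.11429)² + (−0.01429)² = 1.26137
Variance = 1.26137 / 6 = 0.21023
SE* = √0.21023

SE* = 0.4585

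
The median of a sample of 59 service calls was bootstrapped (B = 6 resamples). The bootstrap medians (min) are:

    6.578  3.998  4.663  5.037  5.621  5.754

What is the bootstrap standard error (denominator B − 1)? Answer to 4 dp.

Bootstrap SE is the standard deviation of the 6 replicate medians.
Mean of replicates: (6.578 + 3.998 + 4.663 + 5.037 + 5.621 + 5.754) / 6 = 31.65100 / 6 = 5.27517
Sum of squared deviations: (+1.30283)² + (−1.27717)² + (−0.61217)² + (−0.23817)² + (+0.34583)² + (+0.47883)² = 4.10888
Variance = 4.10888 / 5 = 0.82178
SE* = √0.82178

SE* = 0.9065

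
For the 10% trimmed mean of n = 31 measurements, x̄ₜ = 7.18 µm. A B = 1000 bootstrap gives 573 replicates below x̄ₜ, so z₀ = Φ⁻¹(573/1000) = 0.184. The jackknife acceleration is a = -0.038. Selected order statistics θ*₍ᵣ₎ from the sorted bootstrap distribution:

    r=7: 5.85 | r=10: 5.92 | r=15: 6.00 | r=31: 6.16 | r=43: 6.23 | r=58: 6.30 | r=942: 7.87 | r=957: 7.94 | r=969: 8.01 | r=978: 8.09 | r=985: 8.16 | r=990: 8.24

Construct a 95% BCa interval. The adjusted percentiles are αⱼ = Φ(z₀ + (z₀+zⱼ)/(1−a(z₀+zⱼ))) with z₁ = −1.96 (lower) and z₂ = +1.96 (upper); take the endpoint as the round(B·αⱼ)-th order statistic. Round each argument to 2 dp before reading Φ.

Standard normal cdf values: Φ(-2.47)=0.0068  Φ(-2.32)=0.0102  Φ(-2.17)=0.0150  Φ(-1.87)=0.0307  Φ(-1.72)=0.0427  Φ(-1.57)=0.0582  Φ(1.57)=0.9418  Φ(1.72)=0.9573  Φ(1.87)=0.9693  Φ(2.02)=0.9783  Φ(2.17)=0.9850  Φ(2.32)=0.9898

Lower: z₀ + z₁ = 0.184 + (-1.960) = -1.776; 1 − a(z₀+z₁) = 1 − (-0.038)(-1.776) = 0.9325; argument = 0.184 + (-1.776)/0.9325 = -1.7205 → -1.72.
α₁ = Φ(-1.72) = 0.0427; rank = round(1000 × 0.0427) = 43; θ*₍43₎ = 6.23.
Upper: z₀ + z₂ = 2.144; 1 − a(z₀+z₂) = 1.0815; argument = 2.1665 → 2.17; α₂ = 0.9850; rank = 985; θ*₍985₎ = 8.16.

(6.23, 8.16)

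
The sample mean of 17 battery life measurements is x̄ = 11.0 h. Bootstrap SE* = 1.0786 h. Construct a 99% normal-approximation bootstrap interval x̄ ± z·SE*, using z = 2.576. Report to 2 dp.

Margin = 2.576 × 1.0786 = 2.778
Interval: 11.0 ± 2.778

(8.22, 13.78)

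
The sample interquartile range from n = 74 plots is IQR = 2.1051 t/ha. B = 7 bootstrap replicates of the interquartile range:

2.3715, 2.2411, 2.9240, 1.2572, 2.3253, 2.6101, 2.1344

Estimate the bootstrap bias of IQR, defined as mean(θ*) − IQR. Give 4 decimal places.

mean(θ*) = (2.3715 + 2.2411 + 2.9240 + 1.2572 + 2.3253 + 2.6101 + 2.1344) / 7 = 2.26623
bias = 2.26623 − 2.1051

bias = +0.1611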